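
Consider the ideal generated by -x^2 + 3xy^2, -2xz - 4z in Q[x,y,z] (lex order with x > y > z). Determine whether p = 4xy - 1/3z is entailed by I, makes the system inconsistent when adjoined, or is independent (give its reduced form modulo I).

First compute the reduced Gröbner basis of I by Buchberger's algorithm.
f_1 = -x^2 + 3xy^2, LT = x^2.
f_2 = -2xz - 4z, LT = xz.

S(f_1,f_2): lcm = x^2z. S = -3xy^2z - 2xz.
  leading term xy^2z: subtract (3/2y^2)·f_2 from -3xy^2z - 2xz → -2xz + 6y^2z
  leading term xz: subtract (1)·f_2 from -2xz + 6y^2z → 6y^2z + 4z
  leading term y^2z: no divisor's leading term divides it; move 6y^2z to the remainder.
  leading term z: no divisor's leading term divides it; move 4z to the remainder.
  remainder 6y^2z + 4z ≠ 0; add h_3 = 6y^2z + 4z to the basis.

The other S-polynomials (S(f_1,h_3), S(f_2,h_3)) all reduce to 0 modulo the current basis, so we have a Gröbner basis.
Inter-reduce: drop elements whose leading term is divisible by another's, tail-reduce, and make monic.
Reduced Gröbner basis: {x^2 - 3xy^2, xz + 2z, y^2z + 2/3z}.
Label its elements g_1 = x^2 - 3xy^2, g_2 = xz + 2z, g_3 = y^2z + 2/3z.

Reduce p = 4xy - 1/3z modulo G:
  leading term xy: no divisor's leading term divides it; move 4xy to the remainder.
  leading term z: no divisor's leading term divides it; move -1/3z to the remainder.
  normal form = 4xy - 1/3z.
The normal form is nonzero, so p ∉ I. Since p minus its normal form lies in I, I + (p) = I + (r) where r = 4xy - 1/3z; decide whether this ideal is the whole ring.
Run Buchberger on G together with r (pairs among the g_i already reduce to 0 since G is a Gröbner basis):
g_1 = x^2 - 3xy^2, LT = x^2.
g_2 = xz + 2z, LT = xz.
g_3 = y^2z + 2/3z, LT = y^2z.
r = 4xy - 1/3z, LT = xy.

S(g_2,r): lcm = xyz. S = 2yz + 1/12z^2.
  leading term yz: no divisor's leading term divides it; move 2yz to the remainder.
  leading term z^2: no divisor's leading term divides it; move 1/12z^2 to the remainder.
  remainder 2yz + 1/12z^2 ≠ 0; add m_5 = 2yz + 1/12z^2 to the basis.

S(g_3,r): lcm = xy^2z. S = 2/3xz + 1/12yz^2.
  leading term xz: subtract (2/3)·g_2 from 2/3xz + 1/12yz^2 → 1/12yz^2 - 4/3z
  leading term yz^2: subtract (1/24z)·m_5 from 1/12yz^2 - 4/3z → -1/288z^3 - 4/3z
  leading term z^3: no divisor's leading term divides it; move -1/288z^3 to the remainder.
  leading term z: no divisor's leading term divides it; move -4/3z to the remainder.
  remainder -1/288z^3 - 4/3z ≠ 0; add m_6 = -1/288z^3 - 4/3z to the basis.

The other S-polynomials (S(g_1,g_2), S(g_1,g_3), S(g_1,r), S(g_2,g_3), S(g_1,m_5), S(g_2,m_5), S(g_3,m_5), S(r,m_5), S(g_1,m_6), S(g_2,m_6), S(g_3,m_6), S(r,m_6), S(m_5,m_6)) all reduce to 0 modulo the current basis, so we have a Gröbner basis.
Inter-reduce: drop elements whose leading term is divisible by another's, tail-reduce, and make monic.
Reduced Gröbner basis: {x^2 + 1/96z^2, xy - 1/12z, xz + 2z, yz + 1/24z^2, z^3 + 384z}.
The reduced Gröbner basis of I + (p) is {x^2 + 1/96z^2, xy - 1/12z, xz + 2z, yz + 1/24z^2, z^3 + 384z} ≠ {1}, a proper ideal, so the enlarged system stays consistent: p is independent of I, with normal form 4xy - 1/3z.

4xy - 1/3z is independent of I; its normal form modulo I is 4xy - 1/3z.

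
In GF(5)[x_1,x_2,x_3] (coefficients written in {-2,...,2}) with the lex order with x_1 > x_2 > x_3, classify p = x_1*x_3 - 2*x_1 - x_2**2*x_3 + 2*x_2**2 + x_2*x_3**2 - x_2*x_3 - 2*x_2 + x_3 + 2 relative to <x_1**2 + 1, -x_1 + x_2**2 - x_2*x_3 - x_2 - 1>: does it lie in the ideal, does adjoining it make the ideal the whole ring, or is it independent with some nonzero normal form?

Adjoining x_1*x_3 - 2*x_1 - x_2**2*x_3 + 2*x_2**2 + x_2*x_3**2 - x_2*x_3 - 2*x_2 + x_3 + 2 makes the ideal the whole ring: the system is inconsistent.

First compute the reduced Gröbner basis of I by Buchberger's algorithm.
f_1 = x_1**2 + 1, LT = x_1**2.
f_2 = -x_1 + x_2**2 - x_2*x_3 - x_2 - 1, LT = x_1.

S(f_1,f_2): lcm = x_1**2. S = x_1*x_2**2 - x_1*x_2*x_3 - x_1*x_2 - x_1 + 1.
  reduce S modulo (f_1, f_2):
  remainder x_2**4 - 2*x_2**3*x_3 - 2*x_2**3 + x_2**2*x_3**2 + 2*x_2**2*x_3 - x_2**2 + 2*x_2*x_3 + 2*x_2 + 2 ≠ 0; add h_3 = x_2**4 - 2*x_2**3*x_3 - 2*x_2**3 + x_2**2*x_3**2 + 2*x_2**2*x_3 - x_2**2 + 2*x_2*x_3 + 2*x_2 + 2 to the basis.

The other S-polynomials (S(f_1,h_3), S(f_2,h_3)) all reduce to 0 modulo the current basis, so we have a Gröbner basis.
Inter-reduce: drop elements whose leading term is divisible by another's, tail-reduce, and make monic.
Reduced Gröbner basis: {x_1 - x_2**2 + x_2*x_3 + x_2 + 1, x_2**4 - 2*x_2**3*x_3 - 2*x_2**3 + x_2**2*x_3**2 + 2*x_2**2*x_3 - x_2**2 + 2*x_2*x_3 + 2*x_2 + 2}.
Label its elements g_1 = x_1 - x_2**2 + x_2*x_3 + x_2 + 1, g_2 = x_2**4 - 2*x_2**3*x_3 - 2*x_2**3 + x_2**2*x_3**2 + 2*x_2**2*x_3 - x_2**2 + 2*x_2*x_3 + 2*x_2 + 2.

Reduce p = x_1*x_3 - 2*x_1 - x_2**2*x_3 + 2*x_2**2 + x_2*x_3**2 - x_2*x_3 - 2*x_2 + x_3 + 2 modulo G:
  leading term x_1*x_3: subtract (x_3)·g_1 from x_1*x_3 - 2*x_1 - x_2**2*x_3 + 2*x_2**2 + x_2*x_3**2 - x_2*x_3 - 2*x_2 + x_3 + 2 → -2*x_1 + 2*x_2**2 - 2*x_2*x_3 - 2*x_2 + 2
  leading term x_1: subtract (-2)·g_1 from -2*x_1 + 2*x_2**2 - 2*x_2*x_3 - 2*x_2 + 2 → -1
  leading term 1: no divisor's leading term divides it; move -1 to the remainder.
  normal form = -1.
The normal form is nonzero, so p ∉ I. Since p minus its normal form lies in I, I + (p) = I + (r) where r = -1; decide whether this ideal is the whole ring.
Here r = -1 is a nonzero constant, hence a unit: 1 ∈ I + (p), the Gröbner basis of I + (p) is {1}, and the enlarged system has no common solution — adjoining p is inconsistent.

Ideal membership is decidable via reduction modulo a Gröbner basis.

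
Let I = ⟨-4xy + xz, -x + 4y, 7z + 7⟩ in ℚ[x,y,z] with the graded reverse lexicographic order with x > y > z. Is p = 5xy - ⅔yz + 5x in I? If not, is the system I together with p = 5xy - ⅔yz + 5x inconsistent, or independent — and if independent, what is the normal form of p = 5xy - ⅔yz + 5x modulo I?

First compute the reduced Gröbner basis of I by Buchberger's algorithm.
f_1 = -4xy + xz, LT = xy.
f_2 = -x + 4y, LT = x.
f_3 = 7z + 7, LT = z.

S(f_1,f_2): lcm = xy. S = 4y² - ¼xz.
  leading term y²: no divisor's leading term divides it; move 4y² to the remainder.
  leading term xz: subtract (¼z)·f_2 from -¼xz → -yz
  leading term yz: subtract (-1/7y)·f_3 from -yz → y
  leading term y: no divisor's leading term divides it; move y to the remainder.
  remainder 4y² + y ≠ 0; add h_4 = 4y² + y to the basis.

S(f_1,f_3): leading monomials are coprime, so the S-polynomial reduces to 0 (Buchberger's first criterion).
S(f_2,f_3): leading monomials are coprime, so the S-polynomial reduces to 0 (Buchberger's first criterion).
S(f_1,h_4): lcm = xy². S = -¼xyz - ¼xy.
  leading term xyz: subtract (1/16z)·f_1 from -¼xyz - ¼xy → -1/16xz² - ¼xy
  leading term xz²: subtract (1/16z²)·f_2 from -1/16xz² - ¼xy → -¼yz² - ¼xy
  leading term yz²: subtract (-1/28yz)·f_3 from -¼yz² - ¼xy → -¼xy + ¼yz
  leading term xy: subtract (1/16)·f_1 from -¼xy + ¼yz → -1/16xz + ¼yz
  leading term xz: subtract (1/16z)·f_2 from -1/16xz + ¼yz → 0
  remainder 0.

S(f_2,h_4): leading monomials are coprime, so the S-polynomial reduces to 0 (Buchberger's first criterion).
S(f_3,h_4): leading monomials are coprime, so the S-polynomial reduces to 0 (Buchberger's first criterion).
Every S-polynomial of the final basis reduces to 0, so we have a Gröbner basis.
Inter-reduce: drop elements whose leading term is divisible by another's, tail-reduce, and make monic.
Reduced Gröbner basis: {y² + ¼y, x - 4y, z + 1}.
Label its elements g_1 = y² + ¼y, g_2 = x - 4y, g_3 = z + 1.

Reduce p = 5xy - ⅔yz + 5x modulo G:
  leading term xy: subtract (5y)·g_2 from 5xy - ⅔yz + 5x → 20y² - ⅔yz + 5x
  leading term y²: subtract (20)·g_1 from 20y² - ⅔yz + 5x → -⅔yz + 5x - 5y
  leading term yz: subtract (-⅔y)·g_3 from -⅔yz + 5x - 5y → 5x - 13/3y
  leading term x: subtract (5)·g_2 from 5x - 13/3y → 47/3y
  leading term y: no divisor's leading term divides it; move 47/3y to the remainder.
  normal form = 47/3y.
The normal form is nonzero, so p ∉ I. Since p minus its normal form lies in I, I + (p) = I + (r) where r = 47/3y; decide whether this ideal is the whole ring.
Run Buchberger on G together with r (pairs among the g_i already reduce to 0 since G is a Gröbner basis):
g_1 = y² + ¼y, LT = y².
g_2 = x - 4y, LT = x.
g_3 = z + 1, LT = z.
r = 47/3y, LT = y.

S(g_1,g_2): leading monomials are coprime, so the S-polynomial reduces to 0 (Buchberger's first criterion).
S(g_1,g_3): leading monomials are coprime, so the S-polynomial reduces to 0 (Buchberger's first criterion).
S(g_1,r): lcm = y². S = ¼y.
  leading term y: subtract (3/188)·r from ¼y → 0
  remainder 0.

S(g_2,g_3): leading monomials are coprime, so the S-polynomial reduces to 0 (Buchberger's first criterion).
S(g_2,r): leading monomials are coprime, so the S-polynomial reduces to 0 (Buchberger's first criterion).
S(g_3,r): leading monomials are coprime, so the S-polynomial reduces to 0 (Buchberger's first criterion).
Every S-polynomial of the final basis reduces to 0, so we have a Gröbner basis.
Inter-reduce: drop elements whose leading term is divisible by another's, tail-reduce, and make monic.
Reduced Gröbner basis: {x, y, z + 1}.
The reduced Gröbner basis of I + (p) is {x, y, z + 1} ≠ {1}, a proper ideal, so the enlarged system stays consistent: p is independent of I, with normal form 47/3y.

5xy - ⅔yz + 5x is independent of I; its normal form modulo I is 47/3y.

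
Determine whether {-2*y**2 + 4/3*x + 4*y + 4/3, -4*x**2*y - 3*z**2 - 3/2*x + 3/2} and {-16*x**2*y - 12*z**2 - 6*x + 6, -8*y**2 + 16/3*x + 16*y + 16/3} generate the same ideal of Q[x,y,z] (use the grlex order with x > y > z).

Yes, the ideals are equal.

Equality of ideals is decidable: compute both reduced Gröbner bases (unique for the ordering) and check whether they agree.
Buchberger on the first generating set:
f_1 = -2*y**2 + 4/3*x + 4*y + 4/3, LT = y**2.
f_2 = -4*x**2*y - 3*z**2 - 3/2*x + 3/2, LT = x**2*y.

S(f_1,f_2): lcm = x**2*y**2. S = -2/3*x**3 - 2*x**2*y - 3/4*y*z**2 - 2/3*x**2 - 3/8*x*y + 3/8*y.
  reduce S modulo (f_1, f_2):
  remainder -2/3*x**3 - 3/4*y*z**2 - 2/3*x**2 - 3/8*x*y + 3/2*z**2 + 3/4*x + 3/8*y - 3/4 ≠ 0; add g_3 = -2/3*x**3 - 3/4*y*z**2 - 2/3*x**2 - 3/8*x*y + 3/2*z**2 + 3/4*x + 3/8*y - 3/4 to the basis.

The other S-polynomials (S(f_1,g_3), S(f_2,g_3)) all reduce to 0 modulo the current basis, so we have a Gröbner basis.
Inter-reduce: drop elements whose leading term is divisible by another's, tail-reduce, and make monic.
Reduced Gröbner basis: {x**3 + 9/8*y*z**2 + x**2 + 9/16*x*y - 9/4*z**2 - 9/8*x - 9/16*y + 9/8, x**2*y + 3/4*z**2 + 3/8*x - 3/8, y**2 - 2/3*x - 2*y - 2/3}.

Buchberger on the second generating set:
h_1 = -16*x**2*y - 12*z**2 - 6*x + 6, LT = x**2*y.
h_2 = -8*y**2 + 16/3*x + 16*y + 16/3, LT = y**2.

S(h_1,h_2): lcm = x**2*y**2. S = 2/3*x**3 + 2*x**2*y + 3/4*y*z**2 + 2/3*x**2 + 3/8*x*y - 3/8*y.
  reduce S modulo (h_1, h_2):
  remainder 2/3*x**3 + 3/4*y*z**2 + 2/3*x**2 + 3/8*x*y - 3/2*z**2 - 3/4*x - 3/8*y + 3/4 ≠ 0; add k_3 = 2/3*x**3 + 3/4*y*z**2 + 2/3*x**2 + 3/8*x*y - 3/2*z**2 - 3/4*x - 3/8*y + 3/4 to the basis.

The other S-polynomials (S(h_1,k_3), S(h_2,k_3)) all reduce to 0 modulo the current basis, so we have a Gröbner basis.
Inter-reduce: drop elements whose leading term is divisible by another's, tail-reduce, and make monic.
Reduced Gröbner basis: {x**3 + 9/8*y*z**2 + x**2 + 9/16*x*y - 9/4*z**2 - 9/8*x - 9/16*y + 9/8, x**2*y + 3/4*z**2 + 3/8*x - 3/8, y**2 - 2/3*x - 2*y - 2/3}.

The two bases agree; hence the ideals are identical.
The same test decides containment: I ⊆ J iff every generator of I reduces to 0 modulo a Gröbner basis of J.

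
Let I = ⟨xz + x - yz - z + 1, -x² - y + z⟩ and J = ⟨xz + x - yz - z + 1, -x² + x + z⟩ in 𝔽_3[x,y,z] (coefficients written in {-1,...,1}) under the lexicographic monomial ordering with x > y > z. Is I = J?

Since reduced Gröbner bases are canonical representatives of ideals under a given ordering, it suffices to compute and compare them.
Buchberger on the first generating set:
f_1 = xz + x - yz - z + 1, LT = xz.
f_2 = -x² - y + z, LT = x².

S(f_1,f_2): lcm = x²z. S = x² - xyz - xz + x - yz + z².
  leading term x²: subtract (-1)·f_2 from x² - xyz - xz + x - yz + z² → -xyz - xz + x - yz - y + z² + z
  leading term xyz: subtract (-y)·f_1 from -xyz - xz + x - yz - y + z² + z → xy - xz + x - y²z + yz + z² + z
  leading term xy: no divisor's leading term divides it; move xy to the remainder.
  leading term xz: subtract (-1)·f_1 from -xz + x - y²z + yz + z² + z → -x - y²z + z² + 1
  leading term x: no divisor's leading term divides it; move -x to the remainder.
  leading term y²z: no divisor's leading term divides it; move -y²z to the remainder.
  leading term z²: no divisor's leading term divides it; move z² to the remainder.
  leading term 1: no divisor's leading term divides it; move 1 to the remainder.
  remainder xy - x - y²z + z² + 1 ≠ 0; add g_3 = xy - x - y²z + z² + 1 to the basis.

S(f_1,g_3): lcm = xyz. S = xy + xz + y²z² - y²z - yz + y - z³ - z.
  leading term xy: subtract (1)·g_3 from xy + xz + y²z² - y²z - yz + y - z³ - z → xz + x + y²z² - yz + y - z³ - z² - z - 1
  leading term xz: subtract (1)·f_1 from xz + x + y²z² - yz + y - z³ - z² - z - 1 → y²z² + y - z³ - z² + 1
  leading term y²z²: no divisor's leading term divides it; move y²z² to the remainder.
  leading term y: no divisor's leading term divides it; move y to the remainder.
  leading term z³: no divisor's leading term divides it; move -z³ to the remainder.
  leading term z²: no divisor's leading term divides it; move -z² to the remainder.
  leading term 1: no divisor's leading term divides it; move 1 to the remainder.
  remainder y²z² + y - z³ - z² + 1 ≠ 0; add g_4 = y²z² + y - z³ - z² + 1 to the basis.

The other S-polynomials (S(f_2,g_3), S(f_1,g_4), S(f_2,g_4), S(g_3,g_4)) all reduce to 0 modulo the current basis, so we have a Gröbner basis.
Inter-reduce: drop elements whose leading term is divisible by another's, tail-reduce, and make monic.
Reduced Gröbner basis: {x² + y - z, xy - x - y²z + z² + 1, xz + x - yz - z + 1, y²z² + y - z³ - z² + 1}.

Buchberger on the second generating set:
h_1 = xz + x - yz - z + 1, LT = xz.
h_2 = -x² + x + z, LT = x².

S(h_1,h_2): lcm = x²z. S = x² - xyz + x + z².
  leading term x²: subtract (-1)·h_2 from x² - xyz + x + z² → -xyz - x + z² + z
  leading term xyz: subtract (-y)·h_1 from -xyz - x + z² + z → xy - x - y²z - yz + y + z² + z
  leading term xy: no divisor's leading term divides it; move xy to the remainder.
  leading term x: no divisor's leading term divides it; move -x to the remainder.
  leading term y²z: no divisor's leading term divides it; move -y²z to the remainder.
  leading term yz: no divisor's leading term divides it; move -yz to the remainder.
  leading term y: no divisor's leading term divides it; move y to the remainder.
  leading term z²: no divisor's leading term divides it; move z² to the remainder.
  leading term z: no divisor's leading term divides it; move z to the remainder.
  remainder xy - x - y²z - yz + y + z² + z ≠ 0; add k_3 = xy - x - y²z - yz + y + z² + z to the basis.

S(h_1,k_3): lcm = xyz. S = xy + xz + y²z² - y²z + yz² + yz + y - z³ - z².
  leading term xy: subtract (1)·k_3 from xy + xz + y²z² - y²z + yz² + yz + y - z³ - z² → xz + x + y²z² + yz² - yz - z³ + z² - z
  leading term xz: subtract (1)·h_1 from xz + x + y²z² + yz² - yz - z³ + z² - z → y²z² + yz² - z³ + z² - 1
  leading term y²z²: no divisor's leading term divides it; move y²z² to the remainder.
  leading term yz²: no divisor's leading term divides it; move yz² to the remainder.
  leading term z³: no divisor's leading term divides it; move -z³ to the remainder.
  leading term z²: no divisor's leading term divides it; move z² to the remainder.
  leading term 1: no divisor's leading term divides it; move -1 to the remainder.
  remainder y²z² + yz² - z³ + z² - 1 ≠ 0; add k_4 = y²z² + yz² - z³ + z² - 1 to the basis.

The other S-polynomials (S(h_2,k_3), S(h_1,k_4), S(h_2,k_4), S(k_3,k_4)) all reduce to 0 modulo the current basis, so we have a Gröbner basis.
Inter-reduce: drop elements whose leading term is divisible by another's, tail-reduce, and make monic.
Reduced Gröbner basis: {x² - x - z, xy - x - y²z - yz + y + z² + z, xz + x - yz - z + 1, y²z² + yz² - z³ + z² - 1}.

The bases are distinct; the ideals are different.

No, the ideals differ.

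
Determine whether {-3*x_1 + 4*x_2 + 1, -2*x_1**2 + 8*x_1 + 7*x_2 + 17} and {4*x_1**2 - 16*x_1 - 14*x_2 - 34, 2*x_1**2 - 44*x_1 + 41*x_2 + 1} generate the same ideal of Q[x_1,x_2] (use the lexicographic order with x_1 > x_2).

Two ideals are equal iff their reduced Gröbner bases coincide (the reduced basis is unique for a fixed ordering).
Buchberger on the first generating set:
f_1 = -3*x_1 + 4*x_2 + 1, LT = x_1.
f_2 = -2*x_1**2 + 8*x_1 + 7*x_2 + 17, LT = x_1**2.

S(f_1,f_2): lcm = x_1**2. S = -4/3*x_1*x_2 + 11/3*x_1 + 7/2*x_2 + 17/2.
  reduce S modulo (f_1, f_2):
  remainder -16/9*x_2**2 + 143/18*x_2 + 175/18 ≠ 0; add g_3 = -16/9*x_2**2 + 143/18*x_2 + 175/18 to the basis.

The other S-polynomials (S(f_1,g_3), S(f_2,g_3)) all reduce to 0 modulo the current basis, so we have a Gröbner basis.
Inter-reduce: drop elements whose leading term is divisible by another's, tail-reduce, and make monic.
Reduced Gröbner basis: {x_1 - 4/3*x_2 - 1/3, x_2**2 - 143/32*x_2 - 175/32}.

Buchberger on the second generating set:
h_1 = 4*x_1**2 - 16*x_1 - 14*x_2 - 34, LT = x_1**2.
h_2 = 2*x_1**2 - 44*x_1 + 41*x_2 + 1, LT = x_1**2.

S(h_1,h_2): lcm = x_1**2. S = 18*x_1 - 24*x_2 - 9.
  reduce S modulo (h_1, h_2):
  remainder 18*x_1 - 24*x_2 - 9 ≠ 0; add k_3 = 18*x_1 - 24*x_2 - 9 to the basis.

S(h_1,k_3): lcm = x_1**2. S = 4/3*x_1*x_2 - 7/2*x_1 - 7/2*x_2 - 17/2.
  reduce S modulo (h_1, h_2, k_3):
  remainder 16/9*x_2**2 - 15/2*x_2 - 41/4 ≠ 0; add k_4 = 16/9*x_2**2 - 15/2*x_2 - 41/4 to the basis.

The other S-polynomials (S(h_2,k_3), S(h_1,k_4), S(h_2,k_4), S(k_3,k_4)) all reduce to 0 modulo the current basis, so we have a Gröbner basis.
Inter-reduce: drop elements whose leading term is divisible by another's, tail-reduce, and make monic.
Reduced Gröbner basis: {x_1 - 4/3*x_2 - 1/2, x_2**2 - 135/32*x_2 - 369/64}.

These differ, so the ideals are not equal.

No, the ideals differ.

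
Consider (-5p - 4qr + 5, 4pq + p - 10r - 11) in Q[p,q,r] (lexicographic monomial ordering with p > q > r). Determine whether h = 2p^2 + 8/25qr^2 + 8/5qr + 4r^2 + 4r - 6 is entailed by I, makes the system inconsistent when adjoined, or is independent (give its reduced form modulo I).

Adjoining 2p^2 + 8/25qr^2 + 8/5qr + 4r^2 + 4r - 6 makes the ideal the whole ring: the system is inconsistent.

First compute the reduced Gröbner basis of I by Buchberger's algorithm.
f_1 = -5p - 4qr + 5, LT = p.
f_2 = 4pq + p - 10r - 11, LT = pq.

S(f_1,f_2): lcm = pq. S = -1/4p + 4/5q^2r - q + 5/2r + 11/4.
  reduce S modulo (f_1, f_2):
  remainder 4/5q^2r + 1/5qr - q + 5/2r + 5/2 ≠ 0; add k_3 = 4/5q^2r + 1/5qr - q + 5/2r + 5/2 to the basis.

The other S-polynomials (S(f_1,k_3), S(f_2,k_3)) all reduce to 0 modulo the current basis, so we have a Gröbner basis.
Inter-reduce: drop elements whose leading term is divisible by another's, tail-reduce, and make monic.
Reduced Gröbner basis: {p + 4/5qr - 1, q^2r + 1/4qr - 5/4q + 25/8r + 25/8}.
Label its elements g_1 = p + 4/5qr - 1, g_2 = q^2r + 1/4qr - 5/4q + 25/8r + 25/8.

Reduce h = 2p^2 + 8/25qr^2 + 8/5qr + 4r^2 + 4r - 6 modulo G:
  leading term p^2: subtract (2p)·g_1 from 2p^2 + 8/25qr^2 + 8/5qr + 4r^2 + 4r - 6 → -8/5pqr + 2p + 8/25qr^2 + 8/5qr + 4r^2 + 4r - 6
  leading term pqr: subtract (-8/5qr)·g_1 from -8/5pqr + 2p + 8/25qr^2 + 8/5qr + 4r^2 + 4r - 6 → 2p + 32/25q^2r^2 + 8/25qr^2 + 4r^2 + 4r - 6
  leading term p: subtract (2)·g_1 from 2p + 32/25q^2r^2 + 8/25qr^2 + 4r^2 + 4r - 6 → 32/25q^2r^2 + 8/25qr^2 - 8/5qr + 4r^2 + 4r - 4
  leading term q^2r^2: subtract (32/25r)·g_2 from 32/25q^2r^2 + 8/25qr^2 - 8/5qr + 4r^2 + 4r - 4 → -4
  leading term 1: no divisor's leading term divides it; move -4 to the remainder.
  normal form = -4.
The normal form is nonzero, so h ∉ I. Since h minus its normal form lies in I, I + (h) = I + (n) where n = -4; decide whether this ideal is the whole ring.
Here n = -4 is a nonzero constant, hence a unit: 1 ∈ I + (h), the Gröbner basis of I + (h) is {1}, and the enlarged system has no common solution — adjoining h is inconsistent.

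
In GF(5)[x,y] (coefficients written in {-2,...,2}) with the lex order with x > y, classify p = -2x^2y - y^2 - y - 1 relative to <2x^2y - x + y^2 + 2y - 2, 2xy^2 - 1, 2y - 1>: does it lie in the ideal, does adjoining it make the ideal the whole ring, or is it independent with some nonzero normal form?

Adjoining -2x^2y - y^2 - y - 1 makes the ideal the whole ring: the system is inconsistent.

First compute the reduced Gröbner basis of I by Buchberger's algorithm.
f_1 = 2x^2y - x + y^2 + 2y - 2, LT = x^2y.
f_2 = 2xy^2 - 1, LT = xy^2.
f_3 = 2y - 1, LT = y.

S(f_1,f_2): lcm = x^2y^2. S = 2xy - 2x - 2y^3 + y^2 - y.
  leading term xy: subtract (x)·f_3 from 2xy - 2x - 2y^3 + y^2 - y → -x - 2y^3 + y^2 - y
  leading term x: no divisor's leading term divides it; move -x to the remainder.
  leading term y^3: subtract (-y^2)·f_3 from -2y^3 + y^2 - y → -y
  leading term y: subtract (2)·f_3 from -y → 2
  leading term 1: no divisor's leading term divides it; move 2 to the remainder.
  remainder -x + 2 ≠ 0; add h_4 = -x + 2 to the basis.

The other S-polynomials (S(f_1,f_3), S(f_2,f_3), S(f_1,h_4), S(f_2,h_4), S(f_3,h_4)) all reduce to 0 modulo the current basis, so we have a Gröbner basis.
Inter-reduce: drop elements whose leading term is divisible by another's, tail-reduce, and make monic.
Reduced Gröbner basis: {x - 2, y + 2}.
Label its elements g_1 = x - 2, g_2 = y + 2.

Reduce p = -2x^2y - y^2 - y - 1 modulo G:
  leading term x^2y: subtract (-2xy)·g_1 from -2x^2y - y^2 - y - 1 → xy - y^2 - y - 1
  leading term xy: subtract (y)·g_1 from xy - y^2 - y - 1 → -y^2 + y - 1
  leading term y^2: subtract (-y)·g_2 from -y^2 + y - 1 → -2y - 1
  leading term y: subtract (-2)·g_2 from -2y - 1 → -2
  leading term 1: no divisor's leading term divides it; move -2 to the remainder.
  normal form = -2.
The normal form is nonzero, so p ∉ I. Since p minus its normal form lies in I, I + (p) = I + (r) where r = -2; decide whether this ideal is the whole ring.
Here r = -2 is a nonzero constant, hence a unit: 1 ∈ I + (p), the Gröbner basis of I + (p) is {1}, and the enlarged system has no common solution — adjoining p is inconsistent.

Ideal membership is decidable via reduction modulo a Gröbner basis.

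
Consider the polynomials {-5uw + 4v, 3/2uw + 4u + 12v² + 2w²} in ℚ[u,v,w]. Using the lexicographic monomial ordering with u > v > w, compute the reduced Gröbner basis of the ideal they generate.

f_1 = -5uw + 4v, LT = uw.
f_2 = 3/2uw + 4u + 12v² + 2w², LT = uw.

S(f_1,f_2): lcm = uw. S = -8/3u - 8v² - ⅘v - 4/3w².
  leading term u: no divisor's leading term divides it; move -8/3u to the remainder.
  leading term v²: no divisor's leading term divides it; move -8v² to the remainder.
  leading term v: no divisor's leading term divides it; move -⅘v to the remainder.
  leading term w²: no divisor's leading term divides it; move -4/3w² to the remainder.
  remainder -8/3u - 8v² - ⅘v - 4/3w² ≠ 0; add g_3 = -8/3u - 8v² - ⅘v - 4/3w² to the basis.

S(f_1,g_3): lcm = uw. S = -3v²w - 3/10vw - ⅘v - ½w³.
  leading term v²w: no divisor's leading term divides it; move -3v²w to the remainder.
  leading term vw: no divisor's leading term divides it; move -3/10vw to the remainder.
  leading term v: no divisor's leading term divides it; move -⅘v to the remainder.
  leading term w³: no divisor's leading term divides it; move -½w³ to the remainder.
  remainder -3v²w - 3/10vw - ⅘v - ½w³ ≠ 0; add g_4 = -3v²w - 3/10vw - ⅘v - ½w³ to the basis.

The other S-polynomials (S(f_2,g_3), S(f_1,g_4), S(f_2,g_4), S(g_3,g_4)) all reduce to 0 modulo the current basis, so we have a Gröbner basis.
Inter-reduce: drop elements whose leading term is divisible by another's, tail-reduce, and make monic.

G = {u + 3v² + 3/10v + ½w², v²w + 1/10vw + 4/15v + ⅙w³}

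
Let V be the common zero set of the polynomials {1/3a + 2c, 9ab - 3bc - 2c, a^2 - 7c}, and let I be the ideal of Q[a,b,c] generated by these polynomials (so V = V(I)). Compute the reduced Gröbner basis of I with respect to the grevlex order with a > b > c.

G = {bc + 2/57c, c^2 - 7/36c, a + 6c}

f_1 = 1/3a + 2c, LT = a.
f_2 = 9ab - 3bc - 2c, LT = ab.
f_3 = a^2 - 7c, LT = a^2.

S(f_1,f_2): lcm = ab. S = 19/3bc + 2/9c.
  leading term bc: no divisor's leading term divides it; move 19/3bc to the remainder.
  leading term c: no divisor's leading term divides it; move 2/9c to the remainder.
  remainder 19/3bc + 2/9c ≠ 0; add g_4 = 19/3bc + 2/9c to the basis.

S(f_1,f_3): lcm = a^2. S = 6ac + 7c.
  leading term ac: subtract (18c)·f_1 from 6ac + 7c → -36c^2 + 7c
  leading term c^2: no divisor's leading term divides it; move -36c^2 to the remainder.
  leading term c: no divisor's leading term divides it; move 7c to the remainder.
  remainder -36c^2 + 7c ≠ 0; add g_5 = -36c^2 + 7c to the basis.

The other S-polynomials (S(f_2,f_3), S(f_1,g_4), S(f_2,g_4), S(f_3,g_4), S(f_1,g_5), S(f_2,g_5), S(f_3,g_5), S(g_4,g_5)) all reduce to 0 modulo the current basis, so we have a Gröbner basis.
Inter-reduce: drop elements whose leading term is divisible by another's, tail-reduce, and make monic.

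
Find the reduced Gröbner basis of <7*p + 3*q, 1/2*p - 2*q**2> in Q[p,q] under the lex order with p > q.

G = {p + 3/7*q, q**2 + 3/28*q}

f_1 = 7*p + 3*q, LT = p.
f_2 = 1/2*p - 2*q**2, LT = p.

S(f_1,f_2): lcm = p. S = 4*q**2 + 3/7*q.
  leading term q**2: no divisor's leading term divides it; move 4*q**2 to the remainder.
  leading term q: no divisor's leading term divides it; move 3/7*q to the remainder.
  remainder 4*q**2 + 3/7*q ≠ 0; add g_3 = 4*q**2 + 3/7*q to the basis.

S(f_1,g_3): leading monomials are coprime, so the S-polynomial reduces to 0 (Buchberger's first criterion).
S(f_2,g_3): leading monomials are coprime, so the S-polynomial reduces to 0 (Buchberger's first criterion).
Every S-polynomial of the final basis reduces to 0, so we have a Gröbner basis.
Inter-reduce: drop elements whose leading term is divisible by another's, tail-reduce, and make monic.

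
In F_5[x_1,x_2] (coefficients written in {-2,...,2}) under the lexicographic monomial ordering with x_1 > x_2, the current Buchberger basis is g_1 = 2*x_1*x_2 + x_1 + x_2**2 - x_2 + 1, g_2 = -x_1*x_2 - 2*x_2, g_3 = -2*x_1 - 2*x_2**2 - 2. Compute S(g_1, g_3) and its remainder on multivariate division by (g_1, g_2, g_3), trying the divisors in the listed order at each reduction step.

lcm(LM(g_1), LM(g_3)) = x_1*x_2.
S = (lcm/LT(g_1))·g_1 − (lcm/LT(g_3))·g_3 = -2*x_1 - x_2**3 - 2*x_2**2 + x_2 - 2.
Reduce S modulo (g_1, g_2, g_3) in that order:
  leading term x_1: subtract (1)·g_3 from -2*x_1 - x_2**3 - 2*x_2**2 + x_2 - 2 → -x_2**3 + x_2
  leading term x_2**3: no divisor's leading term divides it; move -x_2**3 to the remainder.
  leading term x_2: no divisor's leading term divides it; move x_2 to the remainder.
The remainder -x_2**3 + x_2 is nonzero, so it would be added as the next basis element.

S(g_1, g_3) = -2*x_1 - x_2**3 - 2*x_2**2 + x_2 - 2; remainder on division = -x_2**3 + x_2.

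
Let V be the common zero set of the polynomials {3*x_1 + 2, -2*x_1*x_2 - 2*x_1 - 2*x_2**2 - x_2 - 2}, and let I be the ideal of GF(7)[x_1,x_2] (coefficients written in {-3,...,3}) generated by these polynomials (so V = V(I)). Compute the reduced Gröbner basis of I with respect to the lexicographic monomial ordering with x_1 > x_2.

G = {x_1 + 3, x_2**2 + x_2 - 2}

f_1 = 3*x_1 + 2, LT = x_1.
f_2 = -2*x_1*x_2 - 2*x_1 - 2*x_2**2 - x_2 - 2, LT = x_1*x_2.

S(f_1,f_2): lcm = x_1*x_2. S = -x_1 - x_2**2 - x_2 - 1.
  leading term x_1: subtract (2)·f_1 from -x_1 - x_2**2 - x_2 - 1 → -x_2**2 - x_2 + 2
  leading term x_2**2: no divisor's leading term divides it; move -x_2**2 to the remainder.
  leading term x_2: no divisor's leading term divides it; move -x_2 to the remainder.
  leading term 1: no divisor's leading term divides it; move 2 to the remainder.
  remainder -x_2**2 - x_2 + 2 ≠ 0; add g_3 = -x_2**2 - x_2 + 2 to the basis.

The other S-polynomials (S(f_1,g_3), S(f_2,g_3)) all reduce to 0 modulo the current basis, so we have a Gröbner basis.
Inter-reduce: drop elements whose leading term is divisible by another's, tail-reduce, and make monic.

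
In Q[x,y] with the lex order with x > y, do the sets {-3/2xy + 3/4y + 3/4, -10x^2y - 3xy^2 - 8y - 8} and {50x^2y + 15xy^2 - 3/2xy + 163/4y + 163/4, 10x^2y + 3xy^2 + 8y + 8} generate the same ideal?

Yes, the ideals are equal.

Since reduced Gröbner bases are canonical representatives of ideals under a given ordering, it suffices to compute and compare them.
Buchberger on the first generating set:
f_1 = -3/2xy + 3/4y + 3/4, LT = xy.
f_2 = -10x^2y - 3xy^2 - 8y - 8, LT = x^2y.

S(f_1,f_2): lcm = x^2y. S = -3/10xy^2 - 1/2xy - 1/2x - 4/5y - 4/5.
  reduce S modulo (f_1, f_2):
  remainder -1/2x - 3/20y^2 - 6/5y - 21/20 ≠ 0; add g_3 = -1/2x - 3/20y^2 - 6/5y - 21/20 to the basis.

S(f_1,g_3): lcm = xy. S = -3/10y^3 - 12/5y^2 - 13/5y - 1/2.
  reduce S modulo (f_1, f_2, g_3):
  remainder -3/10y^3 - 12/5y^2 - 13/5y - 1/2 ≠ 0; add g_4 = -3/10y^3 - 12/5y^2 - 13/5y - 1/2 to the basis.

The other S-polynomials (S(f_2,g_3), S(f_1,g_4), S(f_2,g_4), S(g_3,g_4)) all reduce to 0 modulo the current basis, so we have a Gröbner basis.
Inter-reduce: drop elements whose leading term is divisible by another's, tail-reduce, and make monic.
Reduced Gröbner basis: {x + 3/10y^2 + 12/5y + 21/10, y^3 + 8y^2 + 26/3y + 5/3}.

Buchberger on the second generating set:
h_1 = 50x^2y + 15xy^2 - 3/2xy + 163/4y + 163/4, LT = x^2y.
h_2 = 10x^2y + 3xy^2 + 8y + 8, LT = x^2y.

S(h_1,h_2): lcm = x^2y. S = -3/100xy + 3/200y + 3/200.
  reduce S modulo (h_1, h_2):
  remainder -3/100xy + 3/200y + 3/200 ≠ 0; add k_3 = -3/100xy + 3/200y + 3/200 to the basis.

S(h_1,k_3): lcm = x^2y. S = 3/10xy^2 + 47/100xy + 1/2x + 163/200y + 163/200.
  reduce S modulo (h_1, h_2, k_3):
  remainder 1/2x + 3/20y^2 + 6/5y + 21/20 ≠ 0; add k_4 = 1/2x + 3/20y^2 + 6/5y + 21/20 to the basis.

S(h_1,k_4): lcm = x^2y. S = -3/10xy^3 - 21/10xy^2 - 213/100xy + 163/200y + 163/200.
  reduce S modulo (h_1, h_2, k_3, k_4):
  remainder -3/20y^3 - 6/5y^2 - 13/10y - 1/4 ≠ 0; add k_5 = -3/20y^3 - 6/5y^2 - 13/10y - 1/4 to the basis.

The other S-polynomials (S(h_2,k_3), S(h_2,k_4), S(k_3,k_4), S(h_1,k_5), S(h_2,k_5), S(k_3,k_5), S(k_4,k_5)) all reduce to 0 modulo the current basis, so we have a Gröbner basis.
Inter-reduce: drop elements whose leading term is divisible by another's, tail-reduce, and make monic.
Reduced Gröbner basis: {x + 3/10y^2 + 12/5y + 21/10, y^3 + 8y^2 + 26/3y + 5/3}.

The two bases agree; hence the ideals are identical.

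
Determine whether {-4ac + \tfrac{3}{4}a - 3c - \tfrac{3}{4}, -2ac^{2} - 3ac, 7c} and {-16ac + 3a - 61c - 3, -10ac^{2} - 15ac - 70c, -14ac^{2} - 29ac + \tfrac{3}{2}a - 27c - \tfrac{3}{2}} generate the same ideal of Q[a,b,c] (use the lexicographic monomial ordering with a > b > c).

Yes, the ideals are equal.

Equality of ideals is decidable: compute both reduced Gröbner bases (unique for the ordering) and check whether they agree.
Buchberger on the first generating set:
f_1 = -4ac + \tfrac{3}{4}a - 3c - \tfrac{3}{4}, LT = ac.
f_2 = -2ac^{2} - 3ac, LT = ac^{2}.
f_3 = 7c, LT = c.

S(f_1,f_2): lcm = ac^{2}. S = -\tfrac{27}{16}ac + \tfrac{3}{4}c^{2} + \tfrac{3}{16}c.
  leading term ac: subtract (\tfrac{27}{64})·f_1 from -\tfrac{27}{16}ac + \tfrac{3}{4}c^{2} + \tfrac{3}{16}c → -\tfrac{81}{256}a + \tfrac{3}{4}c^{2} + \tfrac{93}{64}c + \tfrac{81}{256}
  leading term a: no divisor's leading term divides it; move -\tfrac{81}{256}a to the remainder.
  leading term c^{2}: subtract (\tfrac{3}{28}c)·f_3 from \tfrac{3}{4}c^{2} + \tfrac{93}{64}c + \tfrac{81}{256} → \tfrac{93}{64}c + \tfrac{81}{256}
  leading term c: subtract (\tfrac{93}{448})·f_3 from \tfrac{93}{64}c + \tfrac{81}{256} → \tfrac{81}{256}
  leading term 1: no divisor's leading term divides it; move \tfrac{81}{256} to the remainder.
  remainder -\tfrac{81}{256}a + \tfrac{81}{256} ≠ 0; add g_4 = -\tfrac{81}{256}a + \tfrac{81}{256} to the basis.

The other S-polynomials (S(f_1,f_3), S(f_2,f_3), S(f_1,g_4), S(f_2,g_4), S(f_3,g_4)) all reduce to 0 modulo the current basis, so we have a Gröbner basis.
Inter-reduce: drop elements whose leading term is divisible by another's, tail-reduce, and make monic.
Reduced Gröbner basis: {a - 1, c}.

Buchberger on the second generating set:
h_1 = -16ac + 3a - 61c - 3, LT = ac.
h_2 = -10ac^{2} - 15ac - 70c, LT = ac^{2}.
h_3 = -14ac^{2} - 29ac + \tfrac{3}{2}a - 27c - \tfrac{3}{2}, LT = ac^{2}.

S(h_1,h_2): lcm = ac^{2}. S = -\tfrac{27}{16}ac + \tfrac{61}{16}c^{2} - \tfrac{109}{16}c.
  leading term ac: subtract (\tfrac{27}{256})·h_1 from -\tfrac{27}{16}ac + \tfrac{61}{16}c^{2} - \tfrac{109}{16}c → -\tfrac{81}{256}a + \tfrac{61}{16}c^{2} - \tfrac{97}{256}c + \tfrac{81}{256}
  leading term a: no divisor's leading term divides it; move -\tfrac{81}{256}a to the remainder.
  leading term c^{2}: no divisor's leading term divides it; move \tfrac{61}{16}c^{2} to the remainder.
  leading term c: no divisor's leading term divides it; move -\tfrac{97}{256}c to the remainder.
  leading term 1: no divisor's leading term divides it; move \tfrac{81}{256} to the remainder.
  remainder -\tfrac{81}{256}a + \tfrac{61}{16}c^{2} - \tfrac{97}{256}c + \tfrac{81}{256} ≠ 0; add k_4 = -\tfrac{81}{256}a + \tfrac{61}{16}c^{2} - \tfrac{97}{256}c + \tfrac{81}{256} to the basis.

S(h_1,h_3): lcm = ac^{2}. S = -\tfrac{253}{112}ac + \tfrac{3}{28}a + \tfrac{61}{16}c^{2} - \tfrac{195}{112}c - \tfrac{3}{28}.
  leading term ac: subtract (\tfrac{253}{1792})·h_1 from -\tfrac{253}{112}ac + \tfrac{3}{28}a + \tfrac{61}{16}c^{2} - \tfrac{195}{112}c - \tfrac{3}{28} → -\tfrac{81}{256}a + \tfrac{61}{16}c^{2} + \tfrac{1759}{256}c + \tfrac{81}{256}
  leading term a: subtract (1)·k_4 from -\tfrac{81}{256}a + \tfrac{61}{16}c^{2} + \tfrac{1759}{256}c + \tfrac{81}{256} → \tfrac{29}{4}c
  leading term c: no divisor's leading term divides it; move \tfrac{29}{4}c to the remainder.
  remainder \tfrac{29}{4}c ≠ 0; add k_5 = \tfrac{29}{4}c to the basis.

The other S-polynomials (S(h_2,h_3), S(h_1,k_4), S(h_2,k_4), S(h_3,k_4), S(h_1,k_5), S(h_2,k_5), S(h_3,k_5), S(k_4,k_5)) all reduce to 0 modulo the current basis, so we have a Gröbner basis.
Inter-reduce: drop elements whose leading term is divisible by another's, tail-reduce, and make monic.
Reduced Gröbner basis: {a - 1, c}.

Same reduced basis, so the two generating sets span the same ideal.
The same test decides containment: I ⊆ J iff every generator of I reduces to 0 modulo a Gröbner basis of J.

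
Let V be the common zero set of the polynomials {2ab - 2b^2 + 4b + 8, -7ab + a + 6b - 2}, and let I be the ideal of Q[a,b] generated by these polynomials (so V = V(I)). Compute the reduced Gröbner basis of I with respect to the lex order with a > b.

The reduced Gröbner basis is the canonical form of the ideal for this ordering.

f_1 = 2ab - 2b^2 + 4b + 8, LT = ab.
f_2 = -7ab + a + 6b - 2, LT = ab.

S(f_1,f_2): lcm = ab. S = 1/7a - b^2 + 20/7b + 26/7.
  leading term a: no divisor's leading term divides it; move 1/7a to the remainder.
  leading term b^2: no divisor's leading term divides it; move -b^2 to the remainder.
  leading term b: no divisor's leading term divides it; move 20/7b to the remainder.
  leading term 1: no divisor's leading term divides it; move 26/7 to the remainder.
  remainder 1/7a - b^2 + 20/7b + 26/7 ≠ 0; add g_3 = 1/7a - b^2 + 20/7b + 26/7 to the basis.

S(f_1,g_3): lcm = ab. S = 7b^3 - 21b^2 - 24b + 4.
  leading term b^3: no divisor's leading term divides it; move 7b^3 to the remainder.
  leading term b^2: no divisor's leading term divides it; move -21b^2 to the remainder.
  leading term b: no divisor's leading term divides it; move -24b to the remainder.
  leading term 1: no divisor's leading term divides it; move 4 to the remainder.
  remainder 7b^3 - 21b^2 - 24b + 4 ≠ 0; add g_4 = 7b^3 - 21b^2 - 24b + 4 to the basis.

The other S-polynomials (S(f_2,g_3), S(f_1,g_4), S(f_2,g_4), S(g_3,g_4)) all reduce to 0 modulo the current basis, so we have a Gröbner basis.
Inter-reduce: drop elements whose leading term is divisible by another's, tail-reduce, and make monic.

G = {a - 7b^2 + 20b + 26, b^3 - 3b^2 - 24/7b + 4/7}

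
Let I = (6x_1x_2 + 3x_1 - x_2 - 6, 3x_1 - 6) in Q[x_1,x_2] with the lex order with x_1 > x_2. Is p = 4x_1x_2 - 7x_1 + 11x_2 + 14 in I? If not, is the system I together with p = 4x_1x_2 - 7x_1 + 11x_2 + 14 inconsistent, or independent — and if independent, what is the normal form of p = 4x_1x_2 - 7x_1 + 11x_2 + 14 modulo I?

4x_1x_2 - 7x_1 + 11x_2 + 14 lies in I (it reduces to 0).

First compute the reduced Gröbner basis of I by Buchberger's algorithm.
f_1 = 6x_1x_2 + 3x_1 - x_2 - 6, LT = x_1x_2.
f_2 = 3x_1 - 6, LT = x_1.

S(f_1,f_2): lcm = x_1x_2. S = 1/2x_1 + 11/6x_2 - 1.
  leading term x_1: subtract (1/6)·f_2 from 1/2x_1 + 11/6x_2 - 1 → 11/6x_2
  leading term x_2: no divisor's leading term divides it; move 11/6x_2 to the remainder.
  remainder 11/6x_2 ≠ 0; add h_3 = 11/6x_2 to the basis.

The other S-polynomials (S(f_1,h_3), S(f_2,h_3)) all reduce to 0 modulo the current basis, so we have a Gröbner basis.
Inter-reduce: drop elements whose leading term is divisible by another's, tail-reduce, and make monic.
Reduced Gröbner basis: {x_1 - 2, x_2}.
Label its elements g_1 = x_1 - 2, g_2 = x_2.

Reduce p = 4x_1x_2 - 7x_1 + 11x_2 + 14 modulo G:
  leading term x_1x_2: subtract (4x_2)·g_1 from 4x_1x_2 - 7x_1 + 11x_2 + 14 → -7x_1 + 19x_2 + 14
  leading term x_1: subtract (-7)·g_1 from -7x_1 + 19x_2 + 14 → 19x_2
  leading term x_2: subtract (19)·g_2 from 19x_2 → 0
  normal form = 0.
Since the normal form is 0, p ∈ I.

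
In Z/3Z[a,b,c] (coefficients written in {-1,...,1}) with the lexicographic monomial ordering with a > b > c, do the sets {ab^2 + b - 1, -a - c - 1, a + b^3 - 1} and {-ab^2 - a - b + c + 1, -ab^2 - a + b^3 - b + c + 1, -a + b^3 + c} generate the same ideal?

Since reduced Gröbner bases are canonical representatives of ideals under a given ordering, it suffices to compute and compare them.
Buchberger on the first generating set:
f_1 = ab^2 + b - 1, LT = ab^2.
f_2 = -a - c - 1, LT = a.
f_3 = a + b^3 - 1, LT = a.

S(f_1,f_2): lcm = ab^2. S = -b^2c - b^2 + b - 1.
  reduce S modulo (f_1, f_2, f_3):
  remainder -b^2c - b^2 + b - 1 ≠ 0; add g_4 = -b^2c - b^2 + b - 1 to the basis.

S(f_1,f_3): lcm = ab^2. S = -b^5 + b^2 + b - 1.
  reduce S modulo (f_1, f_2, f_3, g_4):
  remainder -b^5 + b^2 + b - 1 ≠ 0; add g_5 = -b^5 + b^2 + b - 1 to the basis.

S(f_2,f_3): lcm = a. S = -b^3 + c - 1.
  reduce S modulo (f_1, f_2, f_3, g_4, g_5):
  remainder -b^3 + c - 1 ≠ 0; add g_6 = -b^3 + c - 1 to the basis.

S(f_1,g_6): lcm = ab^3. S = ac - a + b^2 - b.
  reduce S modulo (f_1, f_2, f_3, g_4, g_5, g_6):
  remainder b^2 - b - c^2 + 1 ≠ 0; add g_7 = b^2 - b - c^2 + 1 to the basis.

S(f_1,g_7): lcm = ab^2. S = ab + ac^2 - a + b - 1.
  reduce S modulo (f_1, f_2, f_3, g_4, g_5, g_6, g_7):
  remainder -bc - c^3 - c^2 + c ≠ 0; add g_8 = -bc - c^3 - c^2 + c to the basis.

S(g_6,g_7): lcm = b^3. S = b^2 + bc^2 - b - c + 1.
  reduce S modulo (f_1, f_2, f_3, g_4, g_5, g_6, g_7, g_8):
  remainder -c^4 - c^3 - c^2 - c ≠ 0; add g_9 = -c^4 - c^3 - c^2 - c to the basis.

The other S-polynomials (S(f_1,g_4), S(f_2,g_4), S(f_3,g_4), S(f_1,g_5), S(f_2,g_5), S(f_3,g_5), S(g_4,g_5), S(f_2,g_6), S(f_3,g_6), S(g_4,g_6), S(g_5,g_6), S(f_2,g_7), S(f_3,g_7), S(g_4,g_7), S(g_5,g_7), S(f_1,g_8), S(f_2,g_8), S(f_3,g_8), S(g_4,g_8), S(g_5,g_8), S(g_6,g_8), S(g_7,g_8), S(f_1,g_9), S(f_2,g_9), S(f_3,g_9), S(g_4,g_9), S(g_5,g_9), S(g_6,g_9), S(g_7,g_9), S(g_8,g_9)) all reduce to 0 modulo the current basis, so we have a Gröbner basis.
Inter-reduce: drop elements whose leading term is divisible by another's, tail-reduce, and make monic.
Reduced Gröbner basis: {a + c + 1, b^2 - b - c^2 + 1, bc + c^3 + c^2 - c, c^4 + c^3 + c^2 + c}.

Buchberger on the second generating set:
h_1 = -ab^2 - a - b + c + 1, LT = ab^2.
h_2 = -ab^2 - a + b^3 - b + c + 1, LT = ab^2.
h_3 = -a + b^3 + c, LT = a.

S(h_1,h_2): lcm = ab^2. S = b^3.
  reduce S modulo (h_1, h_2, h_3):
  remainder b^3 ≠ 0; add k_4 = b^3 to the basis.

S(h_1,h_3): lcm = ab^2. S = a + b^5 + b^2c + b - c - 1.
  reduce S modulo (h_1, h_2, h_3, k_4):
  remainder b^2c + b - 1 ≠ 0; add k_5 = b^2c + b - 1 to the basis.

S(h_1,k_4): lcm = ab^3. S = ab + b^2 - bc - b.
  reduce S modulo (h_1, h_2, h_3, k_4, k_5):
  remainder b^2 - b ≠ 0; add k_6 = b^2 - b to the basis.

S(h_1,k_6): lcm = ab^2. S = ab + a + b - c - 1.
  reduce S modulo (h_1, h_2, h_3, k_4, k_5, k_6):
  remainder bc + b - 1 ≠ 0; add k_7 = bc + b - 1 to the basis.

S(k_4,k_6): lcm = b^3. S = b^2.
  reduce S modulo (h_1, h_2, h_3, k_4, k_5, k_6, k_7):
  remainder b ≠ 0; add k_8 = b to the basis.

S(h_1,k_7): lcm = ab^2c. S = -ab^2 + ab + ac + bc - c^2 - c.
  reduce S modulo (h_1, h_2, h_3, k_4, k_5, k_6, k_7, k_8):
  remainder -c + 1 ≠ 0; add k_9 = -c + 1 to the basis.

S(k_5,k_7): lcm = b^2c. S = -b^2 - b - 1.
  reduce S modulo (h_1, h_2, h_3, k_4, k_5, k_6, k_7, k_8, k_9):
  remainder -1 ≠ 0; add k_10 = -1 to the basis.

The other S-polynomials (S(h_2,h_3), S(h_2,k_4), S(h_3,k_4), S(h_1,k_5), S(h_2,k_5), S(h_3,k_5), S(k_4,k_5), S(h_2,k_6), S(h_3,k_6), S(k_5,k_6), S(h_2,k_7), S(h_3,k_7), S(k_4,k_7), S(k_6,k_7), S(h_1,k_8), S(h_2,k_8), S(h_3,k_8), S(k_4,k_8), S(k_5,k_8), S(k_6,k_8), S(k_7,k_8), S(h_1,k_9), S(h_2,k_9), S(h_3,k_9), S(k_4,k_9), S(k_5,k_9), S(k_6,k_9), S(k_7,k_9), S(k_8,k_9), S(h_1,k_10), S(h_2,k_10), S(h_3,k_10), S(k_4,k_10), S(k_5,k_10), S(k_6,k_10), S(k_7,k_10), S(k_8,k_10), S(k_9,k_10)) all reduce to 0 modulo the current basis, so we have a Gröbner basis.
Inter-reduce: drop elements whose leading term is divisible by another's, tail-reduce, and make monic.
Reduced Gröbner basis: {1}.

These differ, so the ideals are not equal.

No, the ideals differ.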